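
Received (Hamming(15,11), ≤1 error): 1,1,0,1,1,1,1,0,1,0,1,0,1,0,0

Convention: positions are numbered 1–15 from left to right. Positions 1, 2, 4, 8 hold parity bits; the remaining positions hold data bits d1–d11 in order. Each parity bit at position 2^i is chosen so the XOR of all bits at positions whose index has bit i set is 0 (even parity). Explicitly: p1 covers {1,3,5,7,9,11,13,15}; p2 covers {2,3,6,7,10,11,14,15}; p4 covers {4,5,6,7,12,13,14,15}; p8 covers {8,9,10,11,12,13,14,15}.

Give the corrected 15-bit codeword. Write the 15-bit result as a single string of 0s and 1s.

110111101011100

s1 (pos 1,3,5,7,9,11,13,15): 1⊕0⊕1⊕1⊕1⊕1⊕1⊕0 = 0
s2 (pos 2,3,6,7,10,11,14,15): 1⊕0⊕1⊕1⊕0⊕1⊕0⊕0 = 0
s4 (pos 4,5,6,7,12,13,14,15): 1⊕1⊕1⊕1⊕0⊕1⊕0⊕0 = 1
s8 (pos 8,9,10,11,12,13,14,15): 0⊕1⊕0⊕1⊕0⊕1⊕0⊕0 = 1
Syndrome s8…s1 = 1100 → error at position 12.
Flip position 12: 110111101010100 → 110111101011100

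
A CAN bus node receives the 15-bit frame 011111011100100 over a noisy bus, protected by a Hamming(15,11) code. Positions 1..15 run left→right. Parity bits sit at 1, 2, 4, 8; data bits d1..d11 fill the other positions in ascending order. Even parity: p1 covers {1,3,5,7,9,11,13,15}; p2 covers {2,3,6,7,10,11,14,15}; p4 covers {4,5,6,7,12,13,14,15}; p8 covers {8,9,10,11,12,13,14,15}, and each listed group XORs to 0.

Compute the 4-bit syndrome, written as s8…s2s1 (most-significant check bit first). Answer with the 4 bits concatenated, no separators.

s1 (pos 1,3,5,7,9,11,13,15): 0⊕1⊕1⊕0⊕1⊕0⊕1⊕0 = 0
s2 (pos 2,3,6,7,10,11,14,15): 1⊕1⊕1⊕0⊕1⊕0⊕0⊕0 = 0
s4 (pos 4,5,6,7,12,13,14,15): 1⊕1⊕1⊕0⊕0⊕1⊕0⊕0 = 0
s8 (pos 8,9,10,11,12,13,14,15): 1⊕1⊕1⊕0⊕0⊕1⊕0⊕0 = 0
Syndrome s8…s1 = 0000 → no error.

0000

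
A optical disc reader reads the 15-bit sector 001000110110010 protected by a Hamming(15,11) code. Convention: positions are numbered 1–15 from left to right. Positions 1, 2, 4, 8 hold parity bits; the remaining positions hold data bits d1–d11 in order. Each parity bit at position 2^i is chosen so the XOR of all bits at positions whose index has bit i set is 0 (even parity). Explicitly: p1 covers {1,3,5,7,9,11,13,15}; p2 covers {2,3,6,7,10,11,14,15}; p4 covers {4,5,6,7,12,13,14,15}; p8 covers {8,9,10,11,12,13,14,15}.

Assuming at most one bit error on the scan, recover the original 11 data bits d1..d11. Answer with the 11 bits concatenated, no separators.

s1 (pos 1,3,5,7,9,11,13,15): 0⊕1⊕0⊕1⊕0⊕1⊕0⊕0 = 1
s2 (pos 2,3,6,7,10,11,14,15): 0⊕1⊕0⊕1⊕1⊕1⊕1⊕0 = 1
s4 (pos 4,5,6,7,12,13,14,15): 0⊕0⊕0⊕1⊕0⊕0⊕1⊕0 = 0
s8 (pos 8,9,10,11,12,13,14,15): 1⊕0⊕1⊕1⊕0⊕0⊕1⊕0 = 0
Syndrome s8…s1 = 0011 → error at position 3.
Flip position 3: 001000110110010 → 000000110110010
Read data bits from positions 3,5,6,7,9,10,11,12,13,14,15: 00010110010

00010110010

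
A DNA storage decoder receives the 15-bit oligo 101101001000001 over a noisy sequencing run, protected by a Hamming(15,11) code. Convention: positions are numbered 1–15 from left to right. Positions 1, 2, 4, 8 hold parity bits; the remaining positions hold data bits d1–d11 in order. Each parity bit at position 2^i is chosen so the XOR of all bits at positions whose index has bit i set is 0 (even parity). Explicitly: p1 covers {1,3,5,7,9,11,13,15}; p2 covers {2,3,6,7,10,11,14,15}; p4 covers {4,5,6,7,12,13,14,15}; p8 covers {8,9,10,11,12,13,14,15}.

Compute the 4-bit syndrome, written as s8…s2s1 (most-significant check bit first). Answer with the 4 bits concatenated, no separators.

s1 (pos 1,3,5,7,9,11,13,15): 1⊕1⊕0⊕0⊕1⊕0⊕0⊕1 = 0
s2 (pos 2,3,6,7,10,11,14,15): 0⊕1⊕1⊕0⊕0⊕0⊕0⊕1 = 1
s4 (pos 4,5,6,7,12,13,14,15): 1⊕0⊕1⊕0⊕0⊕0⊕0⊕1 = 1
s8 (pos 8,9,10,11,12,13,14,15): 0⊕1⊕0⊕0⊕0⊕0⊕0⊕1 = 0
Syndrome s8…s1 = 0110 → error at position 6.

0110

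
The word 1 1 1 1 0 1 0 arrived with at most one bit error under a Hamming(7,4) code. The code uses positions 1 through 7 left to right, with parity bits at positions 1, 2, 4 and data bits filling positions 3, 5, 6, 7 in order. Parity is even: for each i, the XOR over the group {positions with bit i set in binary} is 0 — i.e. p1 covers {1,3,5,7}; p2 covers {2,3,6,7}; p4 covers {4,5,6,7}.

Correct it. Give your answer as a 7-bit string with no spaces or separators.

s1 (pos 1,3,5,7): 1⊕1⊕0⊕0 = 0
s2 (pos 2,3,6,7): 1⊕1⊕1⊕0 = 1
s4 (pos 4,5,6,7): 1⊕0⊕1⊕0 = 0
Syndrome s4…s1 = 010 → error at position 2.
Flip position 2: 1111010 → 1011010

1011010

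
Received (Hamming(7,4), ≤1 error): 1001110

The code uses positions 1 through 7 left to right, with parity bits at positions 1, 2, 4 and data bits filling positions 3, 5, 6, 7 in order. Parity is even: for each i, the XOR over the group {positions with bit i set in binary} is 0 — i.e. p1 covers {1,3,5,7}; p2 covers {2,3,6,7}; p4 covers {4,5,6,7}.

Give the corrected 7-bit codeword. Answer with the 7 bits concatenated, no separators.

1001100

s1 (pos 1,3,5,7): 1⊕0⊕1⊕0 = 0
s2 (pos 2,3,6,7): 0⊕0⊕1⊕0 = 1
s4 (pos 4,5,6,7): 1⊕1⊕1⊕0 = 1
Syndrome s4…s1 = 110 → error at position 6.
Flip position 6: 1001110 → 1001100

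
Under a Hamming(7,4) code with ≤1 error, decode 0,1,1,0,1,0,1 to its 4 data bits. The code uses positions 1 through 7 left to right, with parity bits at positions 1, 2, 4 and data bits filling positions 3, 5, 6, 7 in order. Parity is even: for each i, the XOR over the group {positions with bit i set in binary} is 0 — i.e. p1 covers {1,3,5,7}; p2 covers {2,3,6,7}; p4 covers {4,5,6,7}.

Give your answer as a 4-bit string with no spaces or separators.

s1 (pos 1,3,5,7): 0⊕1⊕1⊕1 = 1
s2 (pos 2,3,6,7): 1⊕1⊕0⊕1 = 1
s4 (pos 4,5,6,7): 0⊕1⊕0⊕1 = 0
Syndrome s4…s1 = 011 → error at position 3.
Flip position 3: 0110101 → 0100101
Read data bits from positions 3,5,6,7: 0101

0101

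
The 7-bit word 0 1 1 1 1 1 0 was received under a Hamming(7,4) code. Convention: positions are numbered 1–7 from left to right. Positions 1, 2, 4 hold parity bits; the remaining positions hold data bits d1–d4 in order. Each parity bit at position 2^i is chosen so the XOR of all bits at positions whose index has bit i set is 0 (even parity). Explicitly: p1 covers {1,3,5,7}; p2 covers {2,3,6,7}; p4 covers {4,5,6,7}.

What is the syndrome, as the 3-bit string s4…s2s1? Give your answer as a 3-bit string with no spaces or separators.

s1 (pos 1,3,5,7): 0⊕1⊕1⊕0 = 0
s2 (pos 2,3,6,7): 1⊕1⊕1⊕0 = 1
s4 (pos 4,5,6,7): 1⊕1⊕1⊕0 = 1
Syndrome s4…s1 = 110 → error at position 6.

110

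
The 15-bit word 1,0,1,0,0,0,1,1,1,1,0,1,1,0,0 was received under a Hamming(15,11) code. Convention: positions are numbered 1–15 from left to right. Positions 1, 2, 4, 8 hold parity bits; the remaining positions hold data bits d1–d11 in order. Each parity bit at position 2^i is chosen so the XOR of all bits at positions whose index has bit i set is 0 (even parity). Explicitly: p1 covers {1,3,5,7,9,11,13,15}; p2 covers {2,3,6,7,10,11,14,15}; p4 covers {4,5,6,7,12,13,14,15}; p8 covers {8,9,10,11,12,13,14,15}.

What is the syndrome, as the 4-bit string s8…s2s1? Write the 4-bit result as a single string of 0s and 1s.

s1 (pos 1,3,5,7,9,11,13,15): 1⊕1⊕0⊕1⊕1⊕0⊕1⊕0 = 1
s2 (pos 2,3,6,7,10,11,14,15): 0⊕1⊕0⊕1⊕1⊕0⊕0⊕0 = 1
s4 (pos 4,5,6,7,12,13,14,15): 0⊕0⊕0⊕1⊕1⊕1⊕0⊕0 = 1
s8 (pos 8,9,10,11,12,13,14,15): 1⊕1⊕1⊕0⊕1⊕1⊕0⊕0 = 1
Syndrome s8…s1 = 1111 → error at position 15.

1111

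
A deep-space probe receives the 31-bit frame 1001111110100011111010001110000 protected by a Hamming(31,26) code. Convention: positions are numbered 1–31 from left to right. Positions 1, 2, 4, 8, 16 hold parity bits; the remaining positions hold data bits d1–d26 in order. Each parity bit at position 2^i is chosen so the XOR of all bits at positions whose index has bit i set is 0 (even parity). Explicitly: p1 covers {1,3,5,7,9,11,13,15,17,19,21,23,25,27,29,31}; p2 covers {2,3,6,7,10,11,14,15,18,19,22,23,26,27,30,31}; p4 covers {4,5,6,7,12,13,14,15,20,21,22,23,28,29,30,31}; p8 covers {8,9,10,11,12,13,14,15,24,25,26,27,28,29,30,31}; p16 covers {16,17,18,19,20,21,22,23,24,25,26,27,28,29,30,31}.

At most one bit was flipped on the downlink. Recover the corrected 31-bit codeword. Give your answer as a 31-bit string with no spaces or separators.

s1 (pos 1,3,5,7,9,11,13,15,17,19,21,23,25,27,29,31): 1⊕0⊕1⊕1⊕1⊕1⊕0⊕1⊕1⊕1⊕1⊕0⊕1⊕1⊕0⊕0 = 1
s2 (pos 2,3,6,7,10,11,14,15,18,19,22,23,26,27,30,31): 0⊕0⊕1⊕1⊕0⊕1⊕0⊕1⊕1⊕1⊕0⊕0⊕1⊕1⊕0⊕0 = 0
s4 (pos 4,5,6,7,12,13,14,15,20,21,22,23,28,29,30,31): 1⊕1⊕1⊕1⊕0⊕0⊕0⊕1⊕0⊕1⊕0⊕0⊕0⊕0⊕0⊕0 = 0
s8 (pos 8,9,10,11,12,13,14,15,24,25,26,27,28,29,30,31): 1⊕1⊕0⊕1⊕0⊕0⊕0⊕1⊕0⊕1⊕1⊕1⊕0⊕0⊕0⊕0 = 1
s16 (pos 16,17,18,19,20,21,22,23,24,25,26,27,28,29,30,31): 1⊕1⊕1⊕1⊕0⊕1⊕0⊕0⊕0⊕1⊕1⊕1⊕0⊕0⊕0⊕0 = 0
Syndrome s16…s1 = 01001 → error at position 9.
Flip position 9: 1001111110100011111010001110000 → 1001111100100011111010001110000

1001111100100011111010001110000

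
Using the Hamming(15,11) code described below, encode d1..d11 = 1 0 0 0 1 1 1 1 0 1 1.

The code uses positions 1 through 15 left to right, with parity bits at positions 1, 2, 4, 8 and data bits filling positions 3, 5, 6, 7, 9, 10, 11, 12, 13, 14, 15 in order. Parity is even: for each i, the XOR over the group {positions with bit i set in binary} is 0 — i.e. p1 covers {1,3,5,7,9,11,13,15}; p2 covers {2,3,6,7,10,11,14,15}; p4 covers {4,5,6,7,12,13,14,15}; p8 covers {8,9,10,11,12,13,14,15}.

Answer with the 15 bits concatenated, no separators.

011100001111011

Place data at non-parity positions: p1 p2 1 p4 0 0 0 p8 1 1 1 1 0 1 1
p1 (pos 1,3,5,7,9,11,13,15): XOR of data positions = 1⊕0⊕0⊕1⊕1⊕0⊕1 = 0
p2 (pos 2,3,6,7,10,11,14,15): XOR of data positions = 1⊕0⊕0⊕1⊕1⊕1⊕1 = 1
p4 (pos 4,5,6,7,12,13,14,15): XOR of data positions = 0⊕0⊕0⊕1⊕0⊕1⊕1 = 1
p8 (pos 8,9,10,11,12,13,14,15): XOR of data positions = 1⊕1⊕1⊕1⊕0⊕1⊕1 = 0
Codeword: 011100001111011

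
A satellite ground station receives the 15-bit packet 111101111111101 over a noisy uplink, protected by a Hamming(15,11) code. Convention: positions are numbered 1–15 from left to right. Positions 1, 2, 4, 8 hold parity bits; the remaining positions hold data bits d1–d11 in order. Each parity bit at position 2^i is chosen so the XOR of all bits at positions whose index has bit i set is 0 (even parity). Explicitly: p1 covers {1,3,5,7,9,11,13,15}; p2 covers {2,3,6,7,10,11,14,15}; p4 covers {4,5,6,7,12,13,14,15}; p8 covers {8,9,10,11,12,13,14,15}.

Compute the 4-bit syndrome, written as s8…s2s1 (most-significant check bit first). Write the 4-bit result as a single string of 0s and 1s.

1011

s1 (pos 1,3,5,7,9,11,13,15): 1⊕1⊕0⊕1⊕1⊕1⊕1⊕1 = 1
s2 (pos 2,3,6,7,10,11,14,15): 1⊕1⊕1⊕1⊕1⊕1⊕0⊕1 = 1
s4 (pos 4,5,6,7,12,13,14,15): 1⊕0⊕1⊕1⊕1⊕1⊕0⊕1 = 0
s8 (pos 8,9,10,11,12,13,14,15): 1⊕1⊕1⊕1⊕1⊕1⊕0⊕1 = 1
Syndrome s8…s1 = 1011 → error at position 11.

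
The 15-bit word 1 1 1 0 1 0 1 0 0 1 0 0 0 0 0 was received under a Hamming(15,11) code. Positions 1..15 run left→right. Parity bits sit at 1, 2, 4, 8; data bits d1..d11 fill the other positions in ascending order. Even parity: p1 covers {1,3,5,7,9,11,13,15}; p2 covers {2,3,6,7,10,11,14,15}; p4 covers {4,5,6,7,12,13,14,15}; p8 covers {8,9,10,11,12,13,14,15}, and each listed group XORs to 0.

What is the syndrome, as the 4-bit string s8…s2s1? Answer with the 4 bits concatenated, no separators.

s1 (pos 1,3,5,7,9,11,13,15): 1⊕1⊕1⊕1⊕0⊕0⊕0⊕0 = 0
s2 (pos 2,3,6,7,10,11,14,15): 1⊕1⊕0⊕1⊕1⊕0⊕0⊕0 = 0
s4 (pos 4,5,6,7,12,13,14,15): 0⊕1⊕0⊕1⊕0⊕0⊕0⊕0 = 0
s8 (pos 8,9,10,11,12,13,14,15): 0⊕0⊕1⊕0⊕0⊕0⊕0⊕0 = 1
Syndrome s8…s1 = 1000 → error at position 8.

1000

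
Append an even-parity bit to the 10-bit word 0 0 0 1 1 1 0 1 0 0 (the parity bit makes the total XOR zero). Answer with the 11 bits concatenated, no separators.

00011101000

XOR of the 10 data bits: 0⊕0⊕0⊕1⊕1⊕1⊕0⊕1⊕0⊕0 = 0
Parity bit = 0 (so all 11 bits XOR to 0).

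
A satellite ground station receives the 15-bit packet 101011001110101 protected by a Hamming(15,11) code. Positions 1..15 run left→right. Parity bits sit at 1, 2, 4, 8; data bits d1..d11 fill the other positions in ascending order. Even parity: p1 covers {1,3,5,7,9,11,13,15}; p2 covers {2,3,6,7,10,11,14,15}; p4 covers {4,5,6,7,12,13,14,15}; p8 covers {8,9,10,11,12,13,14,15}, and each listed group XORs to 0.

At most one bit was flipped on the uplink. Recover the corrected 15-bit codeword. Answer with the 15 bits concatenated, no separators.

101011001100101

s1 (pos 1,3,5,7,9,11,13,15): 1⊕1⊕1⊕0⊕1⊕1⊕1⊕1 = 1
s2 (pos 2,3,6,7,10,11,14,15): 0⊕1⊕1⊕0⊕1⊕1⊕0⊕1 = 1
s4 (pos 4,5,6,7,12,13,14,15): 0⊕1⊕1⊕0⊕0⊕1⊕0⊕1 = 0
s8 (pos 8,9,10,11,12,13,14,15): 0⊕1⊕1⊕1⊕0⊕1⊕0⊕1 = 1
Syndrome s8…s1 = 1011 → error at position 11.
Flip position 11: 101011001110101 → 101011001100101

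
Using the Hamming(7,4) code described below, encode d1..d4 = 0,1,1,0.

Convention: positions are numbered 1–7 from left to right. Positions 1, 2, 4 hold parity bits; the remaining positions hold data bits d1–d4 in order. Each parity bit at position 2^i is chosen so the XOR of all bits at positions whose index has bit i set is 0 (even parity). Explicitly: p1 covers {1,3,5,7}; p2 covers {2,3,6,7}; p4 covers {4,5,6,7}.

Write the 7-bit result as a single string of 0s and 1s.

1100110

Place data at non-parity positions: p1 p2 0 p4 1 1 0
p1 (pos 1,3,5,7): XOR of data positions = 0⊕1⊕0 = 1
p2 (pos 2,3,6,7): XOR of data positions = 0⊕1⊕0 = 1
p4 (pos 4,5,6,7): XOR of data positions = 1⊕1⊕0 = 0
Codeword: 1100110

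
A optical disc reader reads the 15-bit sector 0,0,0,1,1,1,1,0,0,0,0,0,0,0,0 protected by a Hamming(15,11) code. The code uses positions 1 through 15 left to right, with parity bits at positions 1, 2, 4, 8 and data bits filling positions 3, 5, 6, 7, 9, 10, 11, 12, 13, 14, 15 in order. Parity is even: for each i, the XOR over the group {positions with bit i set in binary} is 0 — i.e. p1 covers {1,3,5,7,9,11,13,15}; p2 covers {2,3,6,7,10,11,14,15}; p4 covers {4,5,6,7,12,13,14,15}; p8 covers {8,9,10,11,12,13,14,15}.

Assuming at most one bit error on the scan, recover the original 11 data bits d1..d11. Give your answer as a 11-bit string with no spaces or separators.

s1 (pos 1,3,5,7,9,11,13,15): 0⊕0⊕1⊕1⊕0⊕0⊕0⊕0 = 0
s2 (pos 2,3,6,7,10,11,14,15): 0⊕0⊕1⊕1⊕0⊕0⊕0⊕0 = 0
s4 (pos 4,5,6,7,12,13,14,15): 1⊕1⊕1⊕1⊕0⊕0⊕0⊕0 = 0
s8 (pos 8,9,10,11,12,13,14,15): 0⊕0⊕0⊕0⊕0⊕0⊕0⊕0 = 0
Syndrome s8…s1 = 0000 → no error.
Read data bits from positions 3,5,6,7,9,10,11,12,13,14,15: 01110000000

01110000000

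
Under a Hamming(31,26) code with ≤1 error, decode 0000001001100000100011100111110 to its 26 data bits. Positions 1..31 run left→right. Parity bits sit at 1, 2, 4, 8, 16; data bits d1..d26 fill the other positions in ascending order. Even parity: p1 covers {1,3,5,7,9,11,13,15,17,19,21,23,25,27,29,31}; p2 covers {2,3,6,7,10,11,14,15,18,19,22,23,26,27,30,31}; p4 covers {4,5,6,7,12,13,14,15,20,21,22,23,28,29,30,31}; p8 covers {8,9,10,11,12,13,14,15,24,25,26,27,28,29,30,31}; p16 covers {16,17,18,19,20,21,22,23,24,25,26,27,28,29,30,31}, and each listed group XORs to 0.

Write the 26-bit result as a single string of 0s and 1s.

s1 (pos 1,3,5,7,9,11,13,15,17,19,21,23,25,27,29,31): 0⊕0⊕0⊕1⊕0⊕1⊕0⊕0⊕1⊕0⊕1⊕1⊕0⊕1⊕1⊕0 = 1
s2 (pos 2,3,6,7,10,11,14,15,18,19,22,23,26,27,30,31): 0⊕0⊕0⊕1⊕1⊕1⊕0⊕0⊕0⊕0⊕1⊕1⊕1⊕1⊕1⊕0 = 0
s4 (pos 4,5,6,7,12,13,14,15,20,21,22,23,28,29,30,31): 0⊕0⊕0⊕1⊕0⊕0⊕0⊕0⊕0⊕1⊕1⊕1⊕1⊕1⊕1⊕0 = 1
s8 (pos 8,9,10,11,12,13,14,15,24,25,26,27,28,29,30,31): 0⊕0⊕1⊕1⊕0⊕0⊕0⊕0⊕0⊕0⊕1⊕1⊕1⊕1⊕1⊕0 = 1
s16 (pos 16,17,18,19,20,21,22,23,24,25,26,27,28,29,30,31): 0⊕1⊕0⊕0⊕0⊕1⊕1⊕1⊕0⊕0⊕1⊕1⊕1⊕1⊕1⊕0 = 1
Syndrome s16…s1 = 11101 → error at position 29.
Flip position 29: 0000001001100000100011100111110 → 0000001001100000100011100111010
Read data bits from positions 3,5,6,7,9,10,11,12,13,14,15,17,18,19,20,21,22,23,24,25,26,27,28,29,30,31: 00010110000100011100111010

00010110000100011100111010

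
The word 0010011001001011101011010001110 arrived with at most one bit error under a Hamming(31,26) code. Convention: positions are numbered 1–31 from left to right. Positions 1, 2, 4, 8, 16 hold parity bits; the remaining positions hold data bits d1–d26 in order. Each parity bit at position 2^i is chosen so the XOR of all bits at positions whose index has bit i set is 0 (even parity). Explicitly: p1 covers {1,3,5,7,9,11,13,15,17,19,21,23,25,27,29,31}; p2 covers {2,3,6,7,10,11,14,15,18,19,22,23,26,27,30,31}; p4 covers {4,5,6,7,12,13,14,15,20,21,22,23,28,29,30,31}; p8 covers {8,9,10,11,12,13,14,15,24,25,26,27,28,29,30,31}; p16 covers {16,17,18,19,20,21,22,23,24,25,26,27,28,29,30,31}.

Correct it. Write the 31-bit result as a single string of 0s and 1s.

0010011001001011101011010000110

s1 (pos 1,3,5,7,9,11,13,15,17,19,21,23,25,27,29,31): 0⊕1⊕0⊕1⊕0⊕0⊕1⊕1⊕1⊕1⊕1⊕0⊕0⊕0⊕1⊕0 = 0
s2 (pos 2,3,6,7,10,11,14,15,18,19,22,23,26,27,30,31): 0⊕1⊕1⊕1⊕1⊕0⊕0⊕1⊕0⊕1⊕1⊕0⊕0⊕0⊕1⊕0 = 0
s4 (pos 4,5,6,7,12,13,14,15,20,21,22,23,28,29,30,31): 0⊕0⊕1⊕1⊕0⊕1⊕0⊕1⊕0⊕1⊕1⊕0⊕1⊕1⊕1⊕0 = 1
s8 (pos 8,9,10,11,12,13,14,15,24,25,26,27,28,29,30,31): 0⊕0⊕1⊕0⊕0⊕1⊕0⊕1⊕1⊕0⊕0⊕0⊕1⊕1⊕1⊕0 = 1
s16 (pos 16,17,18,19,20,21,22,23,24,25,26,27,28,29,30,31): 1⊕1⊕0⊕1⊕0⊕1⊕1⊕0⊕1⊕0⊕0⊕0⊕1⊕1⊕1⊕0 = 1
Syndrome s16…s1 = 11100 → error at position 28.
Flip position 28: 0010011001001011101011010001110 → 0010011001001011101011010000110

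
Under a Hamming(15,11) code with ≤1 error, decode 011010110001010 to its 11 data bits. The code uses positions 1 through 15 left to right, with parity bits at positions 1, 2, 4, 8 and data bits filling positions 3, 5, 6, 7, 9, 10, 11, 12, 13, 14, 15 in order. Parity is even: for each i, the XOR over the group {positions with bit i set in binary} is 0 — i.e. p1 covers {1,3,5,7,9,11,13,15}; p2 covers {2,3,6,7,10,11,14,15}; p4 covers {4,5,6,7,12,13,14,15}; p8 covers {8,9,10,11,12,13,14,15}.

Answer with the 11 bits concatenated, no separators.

s1 (pos 1,3,5,7,9,11,13,15): 0⊕1⊕1⊕1⊕0⊕0⊕0⊕0 = 1
s2 (pos 2,3,6,7,10,11,14,15): 1⊕1⊕0⊕1⊕0⊕0⊕1⊕0 = 0
s4 (pos 4,5,6,7,12,13,14,15): 0⊕1⊕0⊕1⊕1⊕0⊕1⊕0 = 0
s8 (pos 8,9,10,11,12,13,14,15): 1⊕0⊕0⊕0⊕1⊕0⊕1⊕0 = 1
Syndrome s8…s1 = 1001 → error at position 9.
Flip position 9: 011010110001010 → 011010111001010
Read data bits from positions 3,5,6,7,9,10,11,12,13,14,15: 11011001010

11011001010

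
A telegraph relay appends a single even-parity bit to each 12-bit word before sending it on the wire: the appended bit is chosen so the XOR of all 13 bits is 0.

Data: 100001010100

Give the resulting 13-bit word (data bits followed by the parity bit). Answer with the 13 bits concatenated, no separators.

XOR of the 12 data bits: 1⊕0⊕0⊕0⊕0⊕1⊕0⊕1⊕0⊕1⊕0⊕0 = 0
Parity bit = 0 (so all 13 bits XOR to 0).

1000010101000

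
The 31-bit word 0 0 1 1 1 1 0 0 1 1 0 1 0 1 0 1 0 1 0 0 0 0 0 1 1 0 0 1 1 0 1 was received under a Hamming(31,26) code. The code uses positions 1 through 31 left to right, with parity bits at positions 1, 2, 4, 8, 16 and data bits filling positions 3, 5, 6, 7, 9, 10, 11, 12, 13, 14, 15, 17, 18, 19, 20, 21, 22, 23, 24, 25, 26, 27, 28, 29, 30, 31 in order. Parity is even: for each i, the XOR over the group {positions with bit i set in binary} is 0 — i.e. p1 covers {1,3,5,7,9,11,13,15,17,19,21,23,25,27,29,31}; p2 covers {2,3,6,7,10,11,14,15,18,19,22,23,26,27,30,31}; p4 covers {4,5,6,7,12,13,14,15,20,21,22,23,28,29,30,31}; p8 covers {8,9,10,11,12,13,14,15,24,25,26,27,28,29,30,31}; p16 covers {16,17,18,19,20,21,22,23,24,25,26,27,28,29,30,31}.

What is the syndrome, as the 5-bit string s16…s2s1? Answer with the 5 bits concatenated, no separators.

s1 (pos 1,3,5,7,9,11,13,15,17,19,21,23,25,27,29,31): 0⊕1⊕1⊕0⊕1⊕0⊕0⊕0⊕0⊕0⊕0⊕0⊕1⊕0⊕1⊕1 = 0
s2 (pos 2,3,6,7,10,11,14,15,18,19,22,23,26,27,30,31): 0⊕1⊕1⊕0⊕1⊕0⊕1⊕0⊕1⊕0⊕0⊕0⊕0⊕0⊕0⊕1 = 0
s4 (pos 4,5,6,7,12,13,14,15,20,21,22,23,28,29,30,31): 1⊕1⊕1⊕0⊕1⊕0⊕1⊕0⊕0⊕0⊕0⊕0⊕1⊕1⊕0⊕1 = 0
s8 (pos 8,9,10,11,12,13,14,15,24,25,26,27,28,29,30,31): 0⊕1⊕1⊕0⊕1⊕0⊕1⊕0⊕1⊕1⊕0⊕0⊕1⊕1⊕0⊕1 = 1
s16 (pos 16,17,18,19,20,21,22,23,24,25,26,27,28,29,30,31): 1⊕0⊕1⊕0⊕0⊕0⊕0⊕0⊕1⊕1⊕0⊕0⊕1⊕1⊕0⊕1 = 1
Syndrome s16…s1 = 11000 → error at position 24.

11000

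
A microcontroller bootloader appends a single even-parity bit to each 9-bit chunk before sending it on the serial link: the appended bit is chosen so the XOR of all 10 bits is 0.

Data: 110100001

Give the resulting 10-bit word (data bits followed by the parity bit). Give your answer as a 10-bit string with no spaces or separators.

1101000010

XOR of the 9 data bits: 1⊕1⊕0⊕1⊕0⊕0⊕0⊕0⊕1 = 0
Parity bit = 0 (so all 10 bits XOR to 0).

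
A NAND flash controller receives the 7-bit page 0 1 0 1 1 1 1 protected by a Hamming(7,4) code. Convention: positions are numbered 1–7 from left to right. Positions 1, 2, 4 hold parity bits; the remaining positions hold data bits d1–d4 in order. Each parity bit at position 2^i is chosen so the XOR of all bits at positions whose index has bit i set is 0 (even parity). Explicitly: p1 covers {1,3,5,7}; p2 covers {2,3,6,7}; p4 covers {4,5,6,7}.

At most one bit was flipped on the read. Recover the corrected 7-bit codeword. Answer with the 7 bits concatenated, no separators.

0001111

s1 (pos 1,3,5,7): 0⊕0⊕1⊕1 = 0
s2 (pos 2,3,6,7): 1⊕0⊕1⊕1 = 1
s4 (pos 4,5,6,7): 1⊕1⊕1⊕1 = 0
Syndrome s4…s1 = 010 → error at position 2.
Flip position 2: 0101111 → 0001111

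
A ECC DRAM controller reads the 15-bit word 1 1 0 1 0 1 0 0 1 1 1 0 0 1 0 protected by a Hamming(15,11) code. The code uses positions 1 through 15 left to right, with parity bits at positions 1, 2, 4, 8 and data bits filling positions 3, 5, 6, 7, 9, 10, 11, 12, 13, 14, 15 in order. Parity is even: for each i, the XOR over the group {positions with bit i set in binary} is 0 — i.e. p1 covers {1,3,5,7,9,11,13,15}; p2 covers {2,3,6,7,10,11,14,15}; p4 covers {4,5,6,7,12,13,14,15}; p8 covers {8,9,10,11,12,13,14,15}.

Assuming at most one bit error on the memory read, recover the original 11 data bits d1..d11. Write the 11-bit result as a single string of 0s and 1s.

00111110010

s1 (pos 1,3,5,7,9,11,13,15): 1⊕0⊕0⊕0⊕1⊕1⊕0⊕0 = 1
s2 (pos 2,3,6,7,10,11,14,15): 1⊕0⊕1⊕0⊕1⊕1⊕1⊕0 = 1
s4 (pos 4,5,6,7,12,13,14,15): 1⊕0⊕1⊕0⊕0⊕0⊕1⊕0 = 1
s8 (pos 8,9,10,11,12,13,14,15): 0⊕1⊕1⊕1⊕0⊕0⊕1⊕0 = 0
Syndrome s8…s1 = 0111 → error at position 7.
Flip position 7: 110101001110010 → 110101101110010
Read data bits from positions 3,5,6,7,9,10,11,12,13,14,15: 00111110010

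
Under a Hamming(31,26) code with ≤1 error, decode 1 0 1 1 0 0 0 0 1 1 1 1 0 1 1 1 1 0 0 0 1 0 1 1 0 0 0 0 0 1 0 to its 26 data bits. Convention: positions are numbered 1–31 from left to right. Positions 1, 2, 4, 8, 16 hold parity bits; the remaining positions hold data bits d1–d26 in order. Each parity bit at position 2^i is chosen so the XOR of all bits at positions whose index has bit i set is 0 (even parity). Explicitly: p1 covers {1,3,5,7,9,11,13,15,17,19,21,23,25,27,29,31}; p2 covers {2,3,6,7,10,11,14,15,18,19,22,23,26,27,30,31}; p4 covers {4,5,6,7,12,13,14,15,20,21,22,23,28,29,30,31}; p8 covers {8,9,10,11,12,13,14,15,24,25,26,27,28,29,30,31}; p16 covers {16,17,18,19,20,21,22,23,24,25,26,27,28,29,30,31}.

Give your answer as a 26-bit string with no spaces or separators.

s1 (pos 1,3,5,7,9,11,13,15,17,19,21,23,25,27,29,31): 1⊕1⊕0⊕0⊕1⊕1⊕0⊕1⊕1⊕0⊕1⊕1⊕0⊕0⊕0⊕0 = 0
s2 (pos 2,3,6,7,10,11,14,15,18,19,22,23,26,27,30,31): 0⊕1⊕0⊕0⊕1⊕1⊕1⊕1⊕0⊕0⊕0⊕1⊕0⊕0⊕1⊕0 = 1
s4 (pos 4,5,6,7,12,13,14,15,20,21,22,23,28,29,30,31): 1⊕0⊕0⊕0⊕1⊕0⊕1⊕1⊕0⊕1⊕0⊕1⊕0⊕0⊕1⊕0 = 1
s8 (pos 8,9,10,11,12,13,14,15,24,25,26,27,28,29,30,31): 0⊕1⊕1⊕1⊕1⊕0⊕1⊕1⊕1⊕0⊕0⊕0⊕0⊕0⊕1⊕0 = 0
s16 (pos 16,17,18,19,20,21,22,23,24,25,26,27,28,29,30,31): 1⊕1⊕0⊕0⊕0⊕1⊕0⊕1⊕1⊕0⊕0⊕0⊕0⊕0⊕1⊕0 = 0
Syndrome s16…s1 = 00110 → error at position 6.
Flip position 6: 1011000011110111100010110000010 → 1011010011110111100010110000010
Read data bits from positions 3,5,6,7,9,10,11,12,13,14,15,17,18,19,20,21,22,23,24,25,26,27,28,29,30,31: 10101111011100010110000010

10101111011100010110000010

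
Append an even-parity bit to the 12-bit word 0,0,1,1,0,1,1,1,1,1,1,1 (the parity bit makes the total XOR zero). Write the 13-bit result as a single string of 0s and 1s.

XOR of the 12 data bits: 0⊕0⊕1⊕1⊕0⊕1⊕1⊕1⊕1⊕1⊕1⊕1 = 1
Parity bit = 1 (so all 13 bits XOR to 0).

0011011111111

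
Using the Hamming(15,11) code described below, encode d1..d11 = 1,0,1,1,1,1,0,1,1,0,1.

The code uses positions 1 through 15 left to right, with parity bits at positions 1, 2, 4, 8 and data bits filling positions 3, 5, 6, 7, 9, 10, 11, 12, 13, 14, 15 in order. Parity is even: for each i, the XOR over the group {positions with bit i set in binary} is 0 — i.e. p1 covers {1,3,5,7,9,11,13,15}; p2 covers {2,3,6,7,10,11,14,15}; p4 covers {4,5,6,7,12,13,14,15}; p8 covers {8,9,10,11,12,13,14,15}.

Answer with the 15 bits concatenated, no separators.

111101111101101

Place data at non-parity positions: p1 p2 1 p4 0 1 1 p8 1 1 0 1 1 0 1
p1 (pos 1,3,5,7,9,11,13,15): XOR of data positions = 1⊕0⊕1⊕1⊕0⊕1⊕1 = 1
p2 (pos 2,3,6,7,10,11,14,15): XOR of data positions = 1⊕1⊕1⊕1⊕0⊕0⊕1 = 1
p4 (pos 4,5,6,7,12,13,14,15): XOR of data positions = 0⊕1⊕1⊕1⊕1⊕0⊕1 = 1
p8 (pos 8,9,10,11,12,13,14,15): XOR of data positions = 1⊕1⊕0⊕1⊕1⊕0⊕1 = 1
Codeword: 111101111101101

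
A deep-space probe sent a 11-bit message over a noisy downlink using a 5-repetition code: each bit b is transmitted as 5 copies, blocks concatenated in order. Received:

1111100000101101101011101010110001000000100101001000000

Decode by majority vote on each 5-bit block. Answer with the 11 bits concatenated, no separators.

10111100000

Block 1 (11111): 5 ones → 1
Block 2 (00000): 0 ones → 0
Block 3 (10110): 3 ones → 1
Block 4 (11010): 3 ones → 1
Block 5 (11101): 4 ones → 1
Block 6 (01011): 3 ones → 1
Block 7 (00010): 1 one → 0
Block 8 (00000): 0 ones → 0
Block 9 (10010): 2 ones → 0
Block 10 (10010): 2 ones → 0
Block 11 (00000): 0 ones → 0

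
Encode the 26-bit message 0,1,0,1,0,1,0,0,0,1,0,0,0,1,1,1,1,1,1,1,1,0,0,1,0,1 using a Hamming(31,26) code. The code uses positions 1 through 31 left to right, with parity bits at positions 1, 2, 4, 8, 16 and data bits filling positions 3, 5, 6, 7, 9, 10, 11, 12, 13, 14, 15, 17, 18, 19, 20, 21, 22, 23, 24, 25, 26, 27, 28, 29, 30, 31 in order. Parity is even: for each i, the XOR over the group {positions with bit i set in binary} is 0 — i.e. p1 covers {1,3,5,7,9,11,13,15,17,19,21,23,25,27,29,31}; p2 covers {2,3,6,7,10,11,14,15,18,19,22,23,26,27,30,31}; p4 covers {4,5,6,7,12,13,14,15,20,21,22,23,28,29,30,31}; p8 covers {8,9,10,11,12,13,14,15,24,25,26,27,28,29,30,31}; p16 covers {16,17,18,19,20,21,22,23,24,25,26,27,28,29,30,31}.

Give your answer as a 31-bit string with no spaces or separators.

0001101101000100001111111100101

Place data at non-parity positions: p1 p2 0 p4 1 0 1 p8 0 1 0 0 0 1 0 p16 0 0 1 1 1 1 1 1 1 1 0 0 1 0 1
p1 (pos 1,3,5,7,9,11,13,15,17,19,21,23,25,27,29,31): XOR of data positions = 0⊕1⊕1⊕0⊕0⊕0⊕0⊕0⊕1⊕1⊕1⊕1⊕0⊕1⊕1 = 0
p2 (pos 2,3,6,7,10,11,14,15,18,19,22,23,26,27,30,31): XOR of data positions = 0⊕0⊕1⊕1⊕0⊕1⊕0⊕0⊕1⊕1⊕1⊕1⊕0⊕0⊕1 = 0
p4 (pos 4,5,6,7,12,13,14,15,20,21,22,23,28,29,30,31): XOR of data positions = 1⊕0⊕1⊕0⊕0⊕1⊕0⊕1⊕1⊕1⊕1⊕0⊕1⊕0⊕1 = 1
p8 (pos 8,9,10,11,12,13,14,15,24,25,26,27,28,29,30,31): XOR of data positions = 0⊕1⊕0⊕0⊕0⊕1⊕0⊕1⊕1⊕1⊕0⊕0⊕1⊕0⊕1 = 1
p16 (pos 16,17,18,19,20,21,22,23,24,25,26,27,28,29,30,31): XOR of data positions = 0⊕0⊕1⊕1⊕1⊕1⊕1⊕1⊕1⊕1⊕0⊕0⊕1⊕0⊕1 = 0
Codeword: 0001101101000100001111111100101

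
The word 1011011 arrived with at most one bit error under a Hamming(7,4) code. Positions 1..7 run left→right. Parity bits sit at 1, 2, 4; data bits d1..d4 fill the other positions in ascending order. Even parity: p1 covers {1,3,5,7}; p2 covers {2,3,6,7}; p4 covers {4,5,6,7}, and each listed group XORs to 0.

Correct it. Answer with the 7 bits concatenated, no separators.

s1 (pos 1,3,5,7): 1⊕1⊕0⊕1 = 1
s2 (pos 2,3,6,7): 0⊕1⊕1⊕1 = 1
s4 (pos 4,5,6,7): 1⊕0⊕1⊕1 = 1
Syndrome s4…s1 = 111 → error at position 7.
Flip position 7: 1011011 → 1011010

1011010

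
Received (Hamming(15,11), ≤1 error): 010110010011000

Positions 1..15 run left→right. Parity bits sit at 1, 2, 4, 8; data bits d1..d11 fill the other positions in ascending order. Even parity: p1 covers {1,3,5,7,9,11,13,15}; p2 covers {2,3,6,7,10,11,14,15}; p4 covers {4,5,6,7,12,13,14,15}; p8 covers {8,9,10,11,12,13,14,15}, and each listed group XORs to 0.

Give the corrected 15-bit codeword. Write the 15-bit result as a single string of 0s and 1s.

010110010010000

s1 (pos 1,3,5,7,9,11,13,15): 0⊕0⊕1⊕0⊕0⊕1⊕0⊕0 = 0
s2 (pos 2,3,6,7,10,11,14,15): 1⊕0⊕0⊕0⊕0⊕1⊕0⊕0 = 0
s4 (pos 4,5,6,7,12,13,14,15): 1⊕1⊕0⊕0⊕1⊕0⊕0⊕0 = 1
s8 (pos 8,9,10,11,12,13,14,15): 1⊕0⊕0⊕1⊕1⊕0⊕0⊕0 = 1
Syndrome s8…s1 = 1100 → error at position 12.
Flip position 12: 010110010011000 → 010110010010000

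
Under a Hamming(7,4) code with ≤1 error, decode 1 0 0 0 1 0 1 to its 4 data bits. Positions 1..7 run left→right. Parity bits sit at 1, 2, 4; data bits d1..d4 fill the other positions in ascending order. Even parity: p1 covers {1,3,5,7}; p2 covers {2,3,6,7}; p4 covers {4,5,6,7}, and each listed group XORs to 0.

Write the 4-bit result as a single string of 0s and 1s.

s1 (pos 1,3,5,7): 1⊕0⊕1⊕1 = 1
s2 (pos 2,3,6,7): 0⊕0⊕0⊕1 = 1
s4 (pos 4,5,6,7): 0⊕1⊕0⊕1 = 0
Syndrome s4…s1 = 011 → error at position 3.
Flip position 3: 1000101 → 1010101
Read data bits from positions 3,5,6,7: 1101

1101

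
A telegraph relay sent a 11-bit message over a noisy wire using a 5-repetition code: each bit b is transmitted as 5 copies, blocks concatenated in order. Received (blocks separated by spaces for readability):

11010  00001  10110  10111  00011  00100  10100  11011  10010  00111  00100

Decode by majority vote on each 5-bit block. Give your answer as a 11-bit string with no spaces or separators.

10110001010

Block 1 (11010): 3 ones → 1
Block 2 (00001): 1 one → 0
Block 3 (10110): 3 ones → 1
Block 4 (10111): 4 ones → 1
Block 5 (00011): 2 ones → 0
Block 6 (00100): 1 one → 0
Block 7 (10100): 2 ones → 0
Block 8 (11011): 4 ones → 1
Block 9 (10010): 2 ones → 0
Block 10 (00111): 3 ones → 1
Block 11 (00100): 1 one → 0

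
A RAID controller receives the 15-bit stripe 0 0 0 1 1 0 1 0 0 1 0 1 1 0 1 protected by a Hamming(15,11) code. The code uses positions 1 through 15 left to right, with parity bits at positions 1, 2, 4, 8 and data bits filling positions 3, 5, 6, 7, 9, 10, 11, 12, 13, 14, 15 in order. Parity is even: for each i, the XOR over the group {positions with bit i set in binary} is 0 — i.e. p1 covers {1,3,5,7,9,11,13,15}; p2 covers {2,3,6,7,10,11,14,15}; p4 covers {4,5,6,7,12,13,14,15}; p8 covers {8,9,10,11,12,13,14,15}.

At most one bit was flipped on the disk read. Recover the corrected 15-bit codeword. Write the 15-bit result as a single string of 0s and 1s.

s1 (pos 1,3,5,7,9,11,13,15): 0⊕0⊕1⊕1⊕0⊕0⊕1⊕1 = 0
s2 (pos 2,3,6,7,10,11,14,15): 0⊕0⊕0⊕1⊕1⊕0⊕0⊕1 = 1
s4 (pos 4,5,6,7,12,13,14,15): 1⊕1⊕0⊕1⊕1⊕1⊕0⊕1 = 0
s8 (pos 8,9,10,11,12,13,14,15): 0⊕0⊕1⊕0⊕1⊕1⊕0⊕1 = 0
Syndrome s8…s1 = 0010 → error at position 2.
Flip position 2: 000110100101101 → 010110100101101

010110100101101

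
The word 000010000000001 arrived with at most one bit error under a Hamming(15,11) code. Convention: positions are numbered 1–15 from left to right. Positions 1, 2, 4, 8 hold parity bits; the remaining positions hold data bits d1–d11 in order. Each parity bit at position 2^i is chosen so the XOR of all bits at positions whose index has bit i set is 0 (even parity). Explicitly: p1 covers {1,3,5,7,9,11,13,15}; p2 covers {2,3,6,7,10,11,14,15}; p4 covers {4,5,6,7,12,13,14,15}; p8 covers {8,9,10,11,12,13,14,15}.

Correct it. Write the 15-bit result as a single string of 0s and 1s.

000010000100001

s1 (pos 1,3,5,7,9,11,13,15): 0⊕0⊕1⊕0⊕0⊕0⊕0⊕1 = 0
s2 (pos 2,3,6,7,10,11,14,15): 0⊕0⊕0⊕0⊕0⊕0⊕0⊕1 = 1
s4 (pos 4,5,6,7,12,13,14,15): 0⊕1⊕0⊕0⊕0⊕0⊕0⊕1 = 0
s8 (pos 8,9,10,11,12,13,14,15): 0⊕0⊕0⊕0⊕0⊕0⊕0⊕1 = 1
Syndrome s8…s1 = 1010 → error at position 10.
Flip position 10: 000010000000001 → 000010000100001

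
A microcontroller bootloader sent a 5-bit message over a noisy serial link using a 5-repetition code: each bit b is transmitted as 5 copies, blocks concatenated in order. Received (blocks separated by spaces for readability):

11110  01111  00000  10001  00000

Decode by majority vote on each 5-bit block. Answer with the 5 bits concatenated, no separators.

11000

Block 1 (11110): 4 ones → 1
Block 2 (01111): 4 ones → 1
Block 3 (00000): 0 ones → 0
Block 4 (10001): 2 ones → 0
Block 5 (00000): 0 ones → 0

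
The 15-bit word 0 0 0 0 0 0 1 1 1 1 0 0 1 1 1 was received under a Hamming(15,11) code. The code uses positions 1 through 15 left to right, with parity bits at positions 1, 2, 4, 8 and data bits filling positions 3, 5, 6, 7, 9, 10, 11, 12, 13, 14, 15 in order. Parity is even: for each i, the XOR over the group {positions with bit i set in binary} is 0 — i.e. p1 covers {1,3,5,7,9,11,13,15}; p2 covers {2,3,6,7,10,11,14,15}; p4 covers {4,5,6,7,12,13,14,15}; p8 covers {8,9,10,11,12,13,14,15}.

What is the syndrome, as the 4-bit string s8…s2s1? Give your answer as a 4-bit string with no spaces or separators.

s1 (pos 1,3,5,7,9,11,13,15): 0⊕0⊕0⊕1⊕1⊕0⊕1⊕1 = 0
s2 (pos 2,3,6,7,10,11,14,15): 0⊕0⊕0⊕1⊕1⊕0⊕1⊕1 = 0
s4 (pos 4,5,6,7,12,13,14,15): 0⊕0⊕0⊕1⊕0⊕1⊕1⊕1 = 0
s8 (pos 8,9,10,11,12,13,14,15): 1⊕1⊕1⊕0⊕0⊕1⊕1⊕1 = 0
Syndrome s8…s1 = 0000 → no error.

0000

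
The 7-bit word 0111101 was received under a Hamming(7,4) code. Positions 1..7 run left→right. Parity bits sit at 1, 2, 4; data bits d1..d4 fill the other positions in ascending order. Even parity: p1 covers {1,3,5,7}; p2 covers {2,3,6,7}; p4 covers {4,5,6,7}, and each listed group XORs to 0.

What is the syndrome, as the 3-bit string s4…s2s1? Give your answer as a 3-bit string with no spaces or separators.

s1 (pos 1,3,5,7): 0⊕1⊕1⊕1 = 1
s2 (pos 2,3,6,7): 1⊕1⊕0⊕1 = 1
s4 (pos 4,5,6,7): 1⊕1⊕0⊕1 = 1
Syndrome s4…s1 = 111 → error at position 7.

111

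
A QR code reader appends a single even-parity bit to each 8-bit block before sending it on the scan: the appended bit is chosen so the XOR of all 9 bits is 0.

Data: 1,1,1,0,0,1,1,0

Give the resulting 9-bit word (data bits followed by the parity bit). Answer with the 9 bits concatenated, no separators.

111001101

XOR of the 8 data bits: 1⊕1⊕1⊕0⊕0⊕1⊕1⊕0 = 1
Parity bit = 1 (so all 9 bits XOR to 0).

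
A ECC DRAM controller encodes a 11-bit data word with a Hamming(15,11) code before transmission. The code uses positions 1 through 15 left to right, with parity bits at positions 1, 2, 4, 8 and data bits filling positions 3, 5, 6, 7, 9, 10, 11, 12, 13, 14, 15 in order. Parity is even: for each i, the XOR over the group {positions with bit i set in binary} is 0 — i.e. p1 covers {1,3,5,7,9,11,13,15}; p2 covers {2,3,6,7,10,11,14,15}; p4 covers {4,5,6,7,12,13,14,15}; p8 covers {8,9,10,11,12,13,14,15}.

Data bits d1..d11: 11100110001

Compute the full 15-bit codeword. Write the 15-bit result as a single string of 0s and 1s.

Place data at non-parity positions: p1 p2 1 p4 1 1 0 p8 0 1 1 0 0 0 1
p1 (pos 1,3,5,7,9,11,13,15): XOR of data positions = 1⊕1⊕0⊕0⊕1⊕0⊕1 = 0
p2 (pos 2,3,6,7,10,11,14,15): XOR of data positions = 1⊕1⊕0⊕1⊕1⊕0⊕1 = 1
p4 (pos 4,5,6,7,12,13,14,15): XOR of data positions = 1⊕1⊕0⊕0⊕0⊕0⊕1 = 1
p8 (pos 8,9,10,11,12,13,14,15): XOR of data positions = 0⊕1⊕1⊕0⊕0⊕0⊕1 = 1
Codeword: 011111010110001

011111010110001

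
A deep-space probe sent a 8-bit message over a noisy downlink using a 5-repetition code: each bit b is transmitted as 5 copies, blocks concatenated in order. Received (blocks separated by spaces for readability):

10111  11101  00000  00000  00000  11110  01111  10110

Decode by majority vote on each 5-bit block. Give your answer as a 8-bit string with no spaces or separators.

Block 1 (10111): 4 ones → 1
Block 2 (11101): 4 ones → 1
Block 3 (00000): 0 ones → 0
Block 4 (00000): 0 ones → 0
Block 5 (00000): 0 ones → 0
Block 6 (11110): 4 ones → 1
Block 7 (01111): 4 ones → 1
Block 8 (10110): 3 ones → 1

11000111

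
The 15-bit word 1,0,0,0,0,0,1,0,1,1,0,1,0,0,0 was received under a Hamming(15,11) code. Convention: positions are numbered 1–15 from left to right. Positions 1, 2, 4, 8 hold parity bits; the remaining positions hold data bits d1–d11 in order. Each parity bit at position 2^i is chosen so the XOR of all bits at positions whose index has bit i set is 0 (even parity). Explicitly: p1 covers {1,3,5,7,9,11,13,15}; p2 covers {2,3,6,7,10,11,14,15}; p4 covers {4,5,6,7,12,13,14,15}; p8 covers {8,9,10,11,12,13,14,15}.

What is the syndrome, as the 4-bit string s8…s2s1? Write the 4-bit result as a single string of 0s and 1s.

1001

s1 (pos 1,3,5,7,9,11,13,15): 1⊕0⊕0⊕1⊕1⊕0⊕0⊕0 = 1
s2 (pos 2,3,6,7,10,11,14,15): 0⊕0⊕0⊕1⊕1⊕0⊕0⊕0 = 0
s4 (pos 4,5,6,7,12,13,14,15): 0⊕0⊕0⊕1⊕1⊕0⊕0⊕0 = 0
s8 (pos 8,9,10,11,12,13,14,15): 0⊕1⊕1⊕0⊕1⊕0⊕0⊕0 = 1
Syndrome s8…s1 = 1001 → error at position 9.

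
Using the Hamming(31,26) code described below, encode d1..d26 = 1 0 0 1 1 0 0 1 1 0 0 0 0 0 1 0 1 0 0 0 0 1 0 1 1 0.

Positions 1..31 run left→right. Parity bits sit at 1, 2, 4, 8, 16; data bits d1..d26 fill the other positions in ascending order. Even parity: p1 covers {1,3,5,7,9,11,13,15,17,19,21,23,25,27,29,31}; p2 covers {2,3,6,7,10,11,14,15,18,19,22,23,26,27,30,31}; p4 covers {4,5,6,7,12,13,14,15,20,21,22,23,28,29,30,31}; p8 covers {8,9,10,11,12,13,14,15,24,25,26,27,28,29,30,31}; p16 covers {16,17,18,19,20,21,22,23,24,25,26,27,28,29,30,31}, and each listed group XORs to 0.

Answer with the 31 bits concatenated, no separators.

0111001010011001000101000010110

Place data at non-parity positions: p1 p2 1 p4 0 0 1 p8 1 0 0 1 1 0 0 p16 0 0 0 1 0 1 0 0 0 0 1 0 1 1 0
p1 (pos 1,3,5,7,9,11,13,15,17,19,21,23,25,27,29,31): XOR of data positions = 1⊕0⊕1⊕1⊕0⊕1⊕0⊕0⊕0⊕0⊕0⊕0⊕1⊕1⊕0 = 0
p2 (pos 2,3,6,7,10,11,14,15,18,19,22,23,26,27,30,31): XOR of data positions = 1⊕0⊕1⊕0⊕0⊕0⊕0⊕0⊕0⊕1⊕0⊕0⊕1⊕1⊕0 = 1
p4 (pos 4,5,6,7,12,13,14,15,20,21,22,23,28,29,30,31): XOR of data positions = 0⊕0⊕1⊕1⊕1⊕0⊕0⊕1⊕0⊕1⊕0⊕0⊕1⊕1⊕0 = 1
p8 (pos 8,9,10,11,12,13,14,15,24,25,26,27,28,29,30,31): XOR of data positions = 1⊕0⊕0⊕1⊕1⊕0⊕0⊕0⊕0⊕0⊕1⊕0⊕1⊕1⊕0 = 0
p16 (pos 16,17,18,19,20,21,22,23,24,25,26,27,28,29,30,31): XOR of data positions = 0⊕0⊕0⊕1⊕0⊕1⊕0⊕0⊕0⊕0⊕1⊕0⊕1⊕1⊕0 = 1
Codeword: 0111001010011001000101000010110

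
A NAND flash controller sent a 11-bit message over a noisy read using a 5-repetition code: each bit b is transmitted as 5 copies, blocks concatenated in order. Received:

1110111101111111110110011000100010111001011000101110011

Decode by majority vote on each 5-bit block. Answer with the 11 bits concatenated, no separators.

Block 1 (11101): 4 ones → 1
Block 2 (11101): 4 ones → 1
Block 3 (11111): 5 ones → 1
Block 4 (11101): 4 ones → 1
Block 5 (10011): 3 ones → 1
Block 6 (00010): 1 one → 0
Block 7 (00101): 2 ones → 0
Block 8 (11001): 3 ones → 1
Block 9 (01100): 2 ones → 0
Block 10 (01011): 3 ones → 1
Block 11 (10011): 3 ones → 1

11111001011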